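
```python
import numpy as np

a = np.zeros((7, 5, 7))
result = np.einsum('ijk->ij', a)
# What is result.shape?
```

(7, 5)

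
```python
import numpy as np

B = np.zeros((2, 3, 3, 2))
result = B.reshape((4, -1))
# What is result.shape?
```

(4, 9)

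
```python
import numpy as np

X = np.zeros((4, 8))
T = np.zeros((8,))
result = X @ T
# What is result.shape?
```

(4,)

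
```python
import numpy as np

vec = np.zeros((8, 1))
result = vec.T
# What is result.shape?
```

(1, 8)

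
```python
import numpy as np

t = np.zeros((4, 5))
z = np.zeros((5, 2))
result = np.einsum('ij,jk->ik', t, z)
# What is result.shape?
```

(4, 2)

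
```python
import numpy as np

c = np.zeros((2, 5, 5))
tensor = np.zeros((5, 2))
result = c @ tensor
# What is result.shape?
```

(2, 5, 2)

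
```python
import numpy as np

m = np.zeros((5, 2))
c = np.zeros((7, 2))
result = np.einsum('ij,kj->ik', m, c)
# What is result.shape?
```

(5, 7)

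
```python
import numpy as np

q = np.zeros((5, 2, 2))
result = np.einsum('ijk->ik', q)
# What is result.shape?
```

(5, 2)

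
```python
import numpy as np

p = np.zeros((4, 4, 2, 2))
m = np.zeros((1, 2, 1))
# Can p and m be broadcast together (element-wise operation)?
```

Yes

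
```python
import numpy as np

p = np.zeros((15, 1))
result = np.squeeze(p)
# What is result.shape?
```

(15,)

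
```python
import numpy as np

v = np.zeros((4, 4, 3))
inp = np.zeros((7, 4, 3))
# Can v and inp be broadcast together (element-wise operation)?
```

No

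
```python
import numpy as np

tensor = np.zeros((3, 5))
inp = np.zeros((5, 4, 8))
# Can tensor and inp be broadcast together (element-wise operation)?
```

No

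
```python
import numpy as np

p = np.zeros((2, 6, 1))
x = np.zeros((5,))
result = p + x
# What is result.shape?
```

(2, 6, 5)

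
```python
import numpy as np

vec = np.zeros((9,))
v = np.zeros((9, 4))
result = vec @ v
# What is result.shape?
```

(4,)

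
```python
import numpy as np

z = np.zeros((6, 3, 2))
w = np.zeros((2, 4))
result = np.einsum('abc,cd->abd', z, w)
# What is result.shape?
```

(6, 3, 4)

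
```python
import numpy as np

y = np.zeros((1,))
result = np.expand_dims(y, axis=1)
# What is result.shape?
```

(1, 1)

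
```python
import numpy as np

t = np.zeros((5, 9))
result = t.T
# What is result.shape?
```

(9, 5)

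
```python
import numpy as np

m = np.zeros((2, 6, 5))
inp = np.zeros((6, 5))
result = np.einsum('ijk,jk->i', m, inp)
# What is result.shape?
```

(2,)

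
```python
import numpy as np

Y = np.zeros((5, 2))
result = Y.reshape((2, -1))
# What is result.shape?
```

(2, 5)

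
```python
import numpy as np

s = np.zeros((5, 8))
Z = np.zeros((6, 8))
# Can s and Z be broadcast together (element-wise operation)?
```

No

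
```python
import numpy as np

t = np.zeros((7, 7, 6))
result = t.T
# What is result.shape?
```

(6, 7, 7)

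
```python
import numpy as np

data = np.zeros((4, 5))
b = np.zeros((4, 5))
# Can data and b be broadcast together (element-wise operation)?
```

Yes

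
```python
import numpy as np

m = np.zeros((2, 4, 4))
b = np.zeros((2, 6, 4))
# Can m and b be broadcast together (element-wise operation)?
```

No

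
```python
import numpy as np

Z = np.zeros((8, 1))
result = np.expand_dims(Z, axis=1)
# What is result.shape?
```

(8, 1, 1)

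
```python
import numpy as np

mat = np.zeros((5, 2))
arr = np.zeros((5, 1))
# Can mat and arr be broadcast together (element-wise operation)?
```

Yes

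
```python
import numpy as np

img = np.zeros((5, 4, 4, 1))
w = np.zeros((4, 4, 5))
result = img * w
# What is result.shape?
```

(5, 4, 4, 5)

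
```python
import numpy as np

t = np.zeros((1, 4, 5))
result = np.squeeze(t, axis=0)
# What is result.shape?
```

(4, 5)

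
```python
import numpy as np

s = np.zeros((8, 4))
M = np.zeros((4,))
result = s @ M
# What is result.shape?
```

(8,)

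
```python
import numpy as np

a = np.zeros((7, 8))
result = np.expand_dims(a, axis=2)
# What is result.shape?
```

(7, 8, 1)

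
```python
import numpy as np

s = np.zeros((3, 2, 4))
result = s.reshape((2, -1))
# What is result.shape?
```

(2, 12)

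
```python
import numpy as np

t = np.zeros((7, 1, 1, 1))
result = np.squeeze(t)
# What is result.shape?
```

(7,)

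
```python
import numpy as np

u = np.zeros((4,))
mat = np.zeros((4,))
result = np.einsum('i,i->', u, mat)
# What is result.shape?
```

()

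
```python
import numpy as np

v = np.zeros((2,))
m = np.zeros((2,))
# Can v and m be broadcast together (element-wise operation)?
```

Yes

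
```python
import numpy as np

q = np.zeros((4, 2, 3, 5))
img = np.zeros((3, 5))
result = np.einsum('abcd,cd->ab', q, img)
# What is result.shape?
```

(4, 2)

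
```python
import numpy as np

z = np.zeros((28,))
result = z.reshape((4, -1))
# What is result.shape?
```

(4, 7)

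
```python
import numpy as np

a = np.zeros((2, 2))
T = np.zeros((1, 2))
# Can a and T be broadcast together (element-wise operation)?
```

Yes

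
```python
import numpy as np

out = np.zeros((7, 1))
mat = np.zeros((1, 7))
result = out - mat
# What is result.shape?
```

(7, 7)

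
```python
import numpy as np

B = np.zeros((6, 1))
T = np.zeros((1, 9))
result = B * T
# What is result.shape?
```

(6, 9)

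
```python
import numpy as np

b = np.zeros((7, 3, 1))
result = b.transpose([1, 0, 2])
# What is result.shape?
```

(3, 7, 1)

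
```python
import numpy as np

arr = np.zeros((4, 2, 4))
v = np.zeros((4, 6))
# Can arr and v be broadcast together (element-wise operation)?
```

No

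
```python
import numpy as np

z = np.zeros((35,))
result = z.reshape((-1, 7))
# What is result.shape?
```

(5, 7)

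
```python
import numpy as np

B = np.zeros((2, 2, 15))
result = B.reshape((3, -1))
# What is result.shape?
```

(3, 20)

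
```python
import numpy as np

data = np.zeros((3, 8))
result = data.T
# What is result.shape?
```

(8, 3)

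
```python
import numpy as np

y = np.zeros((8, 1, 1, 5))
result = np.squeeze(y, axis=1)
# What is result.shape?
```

(8, 1, 5)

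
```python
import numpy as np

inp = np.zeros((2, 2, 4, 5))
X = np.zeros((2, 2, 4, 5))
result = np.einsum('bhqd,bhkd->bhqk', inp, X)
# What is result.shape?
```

(2, 2, 4, 4)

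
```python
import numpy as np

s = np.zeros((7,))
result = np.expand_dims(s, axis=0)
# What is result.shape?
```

(1, 7)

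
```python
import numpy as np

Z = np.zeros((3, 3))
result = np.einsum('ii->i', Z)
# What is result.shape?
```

(3,)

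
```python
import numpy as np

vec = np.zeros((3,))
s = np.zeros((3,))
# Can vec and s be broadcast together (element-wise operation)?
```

Yes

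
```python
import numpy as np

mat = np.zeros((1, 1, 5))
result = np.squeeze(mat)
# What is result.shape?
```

(5,)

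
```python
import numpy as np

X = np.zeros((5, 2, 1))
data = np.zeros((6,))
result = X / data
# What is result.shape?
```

(5, 2, 6)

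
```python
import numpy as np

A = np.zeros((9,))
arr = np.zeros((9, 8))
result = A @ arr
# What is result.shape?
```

(8,)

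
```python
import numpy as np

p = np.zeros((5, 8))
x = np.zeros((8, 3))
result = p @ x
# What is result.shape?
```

(5, 3)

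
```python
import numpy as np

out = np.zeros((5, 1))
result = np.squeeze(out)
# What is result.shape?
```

(5,)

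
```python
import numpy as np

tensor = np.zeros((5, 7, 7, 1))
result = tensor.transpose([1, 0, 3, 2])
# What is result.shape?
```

(7, 5, 1, 7)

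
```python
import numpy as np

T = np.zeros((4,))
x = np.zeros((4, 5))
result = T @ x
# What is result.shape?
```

(5,)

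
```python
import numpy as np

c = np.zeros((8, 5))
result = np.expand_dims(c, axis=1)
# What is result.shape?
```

(8, 1, 5)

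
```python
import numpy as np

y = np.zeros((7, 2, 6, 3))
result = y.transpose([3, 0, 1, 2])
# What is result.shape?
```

(3, 7, 2, 6)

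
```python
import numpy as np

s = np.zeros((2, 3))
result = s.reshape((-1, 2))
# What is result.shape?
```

(3, 2)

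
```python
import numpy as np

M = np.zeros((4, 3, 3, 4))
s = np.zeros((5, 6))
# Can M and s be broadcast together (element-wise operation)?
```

No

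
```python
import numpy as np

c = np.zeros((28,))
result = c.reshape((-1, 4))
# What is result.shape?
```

(7, 4)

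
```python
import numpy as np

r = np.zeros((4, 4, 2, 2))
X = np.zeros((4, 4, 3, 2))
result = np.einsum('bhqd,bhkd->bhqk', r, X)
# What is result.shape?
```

(4, 4, 2, 3)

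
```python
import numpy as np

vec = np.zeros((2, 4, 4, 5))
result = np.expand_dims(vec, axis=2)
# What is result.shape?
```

(2, 4, 1, 4, 5)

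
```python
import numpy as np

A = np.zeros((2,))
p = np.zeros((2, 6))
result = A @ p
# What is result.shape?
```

(6,)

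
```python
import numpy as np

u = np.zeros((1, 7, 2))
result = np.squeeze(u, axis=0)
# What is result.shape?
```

(7, 2)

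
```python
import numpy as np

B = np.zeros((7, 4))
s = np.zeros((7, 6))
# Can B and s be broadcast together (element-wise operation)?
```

No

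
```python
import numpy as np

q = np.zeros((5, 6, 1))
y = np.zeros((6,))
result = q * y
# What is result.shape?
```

(5, 6, 6)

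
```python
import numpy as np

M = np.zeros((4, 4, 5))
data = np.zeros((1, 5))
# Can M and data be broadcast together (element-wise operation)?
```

Yes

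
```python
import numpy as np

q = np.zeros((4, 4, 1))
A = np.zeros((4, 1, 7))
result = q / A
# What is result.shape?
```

(4, 4, 7)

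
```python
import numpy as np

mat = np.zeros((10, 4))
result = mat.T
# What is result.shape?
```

(4, 10)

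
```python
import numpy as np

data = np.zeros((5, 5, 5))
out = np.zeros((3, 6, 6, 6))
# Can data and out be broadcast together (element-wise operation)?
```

No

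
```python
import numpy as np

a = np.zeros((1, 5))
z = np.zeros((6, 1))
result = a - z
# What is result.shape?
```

(6, 5)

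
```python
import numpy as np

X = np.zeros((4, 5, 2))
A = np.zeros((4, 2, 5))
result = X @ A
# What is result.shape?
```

(4, 5, 5)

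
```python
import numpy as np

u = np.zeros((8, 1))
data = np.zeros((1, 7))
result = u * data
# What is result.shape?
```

(8, 7)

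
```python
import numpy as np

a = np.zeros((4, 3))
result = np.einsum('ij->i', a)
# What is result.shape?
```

(4,)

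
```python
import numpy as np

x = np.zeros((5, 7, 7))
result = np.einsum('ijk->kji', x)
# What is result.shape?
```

(7, 7, 5)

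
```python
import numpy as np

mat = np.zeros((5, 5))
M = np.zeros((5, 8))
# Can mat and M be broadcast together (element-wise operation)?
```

No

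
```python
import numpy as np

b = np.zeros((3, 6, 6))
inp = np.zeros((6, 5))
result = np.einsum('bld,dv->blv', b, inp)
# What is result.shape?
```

(3, 6, 5)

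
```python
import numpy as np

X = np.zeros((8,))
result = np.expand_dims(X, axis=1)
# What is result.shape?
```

(8, 1)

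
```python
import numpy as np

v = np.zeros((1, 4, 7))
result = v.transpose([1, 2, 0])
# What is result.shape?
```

(4, 7, 1)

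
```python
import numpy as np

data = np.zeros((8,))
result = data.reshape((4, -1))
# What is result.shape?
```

(4, 2)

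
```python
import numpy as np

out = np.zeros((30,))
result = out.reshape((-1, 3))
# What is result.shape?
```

(10, 3)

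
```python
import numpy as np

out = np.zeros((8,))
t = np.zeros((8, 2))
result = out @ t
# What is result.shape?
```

(2,)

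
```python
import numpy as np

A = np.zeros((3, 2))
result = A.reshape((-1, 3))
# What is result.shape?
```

(2, 3)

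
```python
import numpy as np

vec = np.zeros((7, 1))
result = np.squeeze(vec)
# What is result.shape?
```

(7,)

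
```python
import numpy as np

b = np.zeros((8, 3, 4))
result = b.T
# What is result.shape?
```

(4, 3, 8)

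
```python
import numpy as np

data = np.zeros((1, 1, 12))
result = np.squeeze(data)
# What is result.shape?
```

(12,)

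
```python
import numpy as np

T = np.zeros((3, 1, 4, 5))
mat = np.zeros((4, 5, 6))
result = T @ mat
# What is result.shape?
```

(3, 4, 4, 6)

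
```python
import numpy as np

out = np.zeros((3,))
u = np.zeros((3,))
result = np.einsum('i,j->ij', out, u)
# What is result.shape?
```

(3, 3)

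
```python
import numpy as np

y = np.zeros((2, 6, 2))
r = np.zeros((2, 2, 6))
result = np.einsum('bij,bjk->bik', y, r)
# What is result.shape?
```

(2, 6, 6)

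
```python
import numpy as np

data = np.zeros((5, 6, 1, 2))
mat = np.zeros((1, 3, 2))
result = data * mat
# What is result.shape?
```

(5, 6, 3, 2)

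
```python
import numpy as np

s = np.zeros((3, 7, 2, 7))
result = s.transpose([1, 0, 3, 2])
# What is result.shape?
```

(7, 3, 7, 2)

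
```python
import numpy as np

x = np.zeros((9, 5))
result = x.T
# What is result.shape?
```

(5, 9)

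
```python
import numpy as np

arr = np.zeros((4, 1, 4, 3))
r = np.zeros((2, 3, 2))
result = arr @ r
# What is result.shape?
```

(4, 2, 4, 2)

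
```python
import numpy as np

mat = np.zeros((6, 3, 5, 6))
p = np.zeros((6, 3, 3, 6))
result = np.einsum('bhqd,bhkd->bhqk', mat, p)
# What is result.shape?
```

(6, 3, 5, 3)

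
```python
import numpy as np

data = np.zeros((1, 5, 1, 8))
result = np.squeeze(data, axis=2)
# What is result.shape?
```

(1, 5, 8)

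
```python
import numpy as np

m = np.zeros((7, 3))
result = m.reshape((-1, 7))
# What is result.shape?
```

(3, 7)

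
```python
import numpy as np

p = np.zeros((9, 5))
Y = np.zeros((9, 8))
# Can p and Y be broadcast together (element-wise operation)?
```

No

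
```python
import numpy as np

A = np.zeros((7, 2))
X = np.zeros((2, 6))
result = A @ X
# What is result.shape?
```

(7, 6)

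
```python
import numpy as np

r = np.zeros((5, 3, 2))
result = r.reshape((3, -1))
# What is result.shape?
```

(3, 10)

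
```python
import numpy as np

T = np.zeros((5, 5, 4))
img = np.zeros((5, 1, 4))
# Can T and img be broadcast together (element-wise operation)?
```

Yes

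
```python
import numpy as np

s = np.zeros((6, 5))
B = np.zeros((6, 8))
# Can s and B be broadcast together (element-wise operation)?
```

No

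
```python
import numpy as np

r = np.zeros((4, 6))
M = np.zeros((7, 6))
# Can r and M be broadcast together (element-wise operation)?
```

No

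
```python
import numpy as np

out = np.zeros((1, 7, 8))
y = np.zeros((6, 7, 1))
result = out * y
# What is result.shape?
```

(6, 7, 8)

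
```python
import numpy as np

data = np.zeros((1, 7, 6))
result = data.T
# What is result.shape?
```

(6, 7, 1)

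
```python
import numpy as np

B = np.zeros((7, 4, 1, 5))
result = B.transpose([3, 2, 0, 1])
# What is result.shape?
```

(5, 1, 7, 4)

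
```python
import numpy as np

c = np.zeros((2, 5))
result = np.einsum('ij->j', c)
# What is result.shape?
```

(5,)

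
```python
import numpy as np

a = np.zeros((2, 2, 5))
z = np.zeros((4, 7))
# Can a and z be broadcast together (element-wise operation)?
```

No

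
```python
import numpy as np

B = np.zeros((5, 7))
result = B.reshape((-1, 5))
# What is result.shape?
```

(7, 5)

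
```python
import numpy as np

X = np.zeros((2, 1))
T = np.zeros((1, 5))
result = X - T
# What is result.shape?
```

(2, 5)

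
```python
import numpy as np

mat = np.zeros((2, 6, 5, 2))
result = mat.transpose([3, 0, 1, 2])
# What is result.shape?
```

(2, 2, 6, 5)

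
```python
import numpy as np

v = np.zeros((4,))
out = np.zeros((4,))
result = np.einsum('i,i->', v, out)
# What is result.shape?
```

()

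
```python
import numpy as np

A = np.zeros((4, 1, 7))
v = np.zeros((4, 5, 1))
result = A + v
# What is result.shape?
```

(4, 5, 7)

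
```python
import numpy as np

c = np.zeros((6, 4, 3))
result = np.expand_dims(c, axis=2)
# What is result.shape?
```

(6, 4, 1, 3)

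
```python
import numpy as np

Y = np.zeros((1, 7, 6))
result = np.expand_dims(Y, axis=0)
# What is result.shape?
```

(1, 1, 7, 6)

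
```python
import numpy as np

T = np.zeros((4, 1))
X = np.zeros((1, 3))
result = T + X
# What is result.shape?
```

(4, 3)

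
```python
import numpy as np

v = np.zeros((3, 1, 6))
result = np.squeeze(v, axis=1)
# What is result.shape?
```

(3, 6)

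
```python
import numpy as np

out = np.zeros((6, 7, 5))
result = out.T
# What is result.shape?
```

(5, 7, 6)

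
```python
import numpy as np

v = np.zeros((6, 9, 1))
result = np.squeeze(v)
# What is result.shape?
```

(6, 9)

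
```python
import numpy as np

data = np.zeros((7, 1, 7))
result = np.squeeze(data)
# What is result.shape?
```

(7, 7)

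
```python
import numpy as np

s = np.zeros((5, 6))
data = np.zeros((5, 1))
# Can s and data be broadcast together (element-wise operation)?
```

Yes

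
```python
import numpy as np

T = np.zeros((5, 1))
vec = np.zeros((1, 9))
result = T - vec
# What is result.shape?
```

(5, 9)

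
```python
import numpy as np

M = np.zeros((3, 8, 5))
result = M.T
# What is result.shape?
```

(5, 8, 3)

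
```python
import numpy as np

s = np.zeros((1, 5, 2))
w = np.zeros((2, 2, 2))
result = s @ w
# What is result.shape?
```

(2, 5, 2)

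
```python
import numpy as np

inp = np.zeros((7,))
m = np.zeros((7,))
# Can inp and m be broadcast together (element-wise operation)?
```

Yes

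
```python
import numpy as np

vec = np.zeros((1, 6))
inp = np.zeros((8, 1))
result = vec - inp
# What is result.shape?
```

(8, 6)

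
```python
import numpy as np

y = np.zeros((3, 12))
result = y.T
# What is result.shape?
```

(12, 3)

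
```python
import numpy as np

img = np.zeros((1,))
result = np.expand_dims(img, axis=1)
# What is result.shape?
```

(1, 1)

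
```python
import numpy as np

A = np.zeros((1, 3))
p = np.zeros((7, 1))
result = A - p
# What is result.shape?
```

(7, 3)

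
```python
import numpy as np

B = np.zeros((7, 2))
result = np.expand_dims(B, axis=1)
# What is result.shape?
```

(7, 1, 2)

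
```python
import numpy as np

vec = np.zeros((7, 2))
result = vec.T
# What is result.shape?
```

(2, 7)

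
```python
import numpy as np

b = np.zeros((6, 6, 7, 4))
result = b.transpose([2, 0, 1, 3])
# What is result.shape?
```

(7, 6, 6, 4)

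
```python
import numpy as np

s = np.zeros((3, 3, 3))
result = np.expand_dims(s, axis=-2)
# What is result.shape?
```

(3, 3, 1, 3)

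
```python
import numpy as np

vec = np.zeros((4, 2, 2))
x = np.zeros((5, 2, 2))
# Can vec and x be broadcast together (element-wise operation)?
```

No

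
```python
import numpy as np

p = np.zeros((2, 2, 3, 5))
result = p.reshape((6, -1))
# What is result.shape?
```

(6, 10)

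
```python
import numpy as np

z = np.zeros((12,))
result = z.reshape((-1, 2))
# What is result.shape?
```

(6, 2)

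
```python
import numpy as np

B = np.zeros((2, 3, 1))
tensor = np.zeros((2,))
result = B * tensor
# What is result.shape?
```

(2, 3, 2)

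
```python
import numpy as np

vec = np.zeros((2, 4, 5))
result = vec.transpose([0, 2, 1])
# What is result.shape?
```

(2, 5, 4)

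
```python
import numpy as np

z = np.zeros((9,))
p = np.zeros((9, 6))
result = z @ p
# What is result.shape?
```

(6,)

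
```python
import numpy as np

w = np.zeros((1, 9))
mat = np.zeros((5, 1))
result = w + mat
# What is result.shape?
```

(5, 9)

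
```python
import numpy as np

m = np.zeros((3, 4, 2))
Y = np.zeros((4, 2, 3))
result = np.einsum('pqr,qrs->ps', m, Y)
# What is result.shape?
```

(3, 3)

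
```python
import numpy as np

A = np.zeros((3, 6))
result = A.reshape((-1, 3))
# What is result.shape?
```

(6, 3)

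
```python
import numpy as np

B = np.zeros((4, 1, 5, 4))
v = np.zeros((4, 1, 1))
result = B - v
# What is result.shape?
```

(4, 4, 5, 4)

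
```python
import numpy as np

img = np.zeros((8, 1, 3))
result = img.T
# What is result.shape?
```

(3, 1, 8)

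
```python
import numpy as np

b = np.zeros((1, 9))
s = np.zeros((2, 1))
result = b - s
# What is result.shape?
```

(2, 9)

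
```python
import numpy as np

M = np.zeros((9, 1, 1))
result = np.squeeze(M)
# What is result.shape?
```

(9,)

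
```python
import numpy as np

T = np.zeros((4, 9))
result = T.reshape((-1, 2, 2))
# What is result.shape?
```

(9, 2, 2)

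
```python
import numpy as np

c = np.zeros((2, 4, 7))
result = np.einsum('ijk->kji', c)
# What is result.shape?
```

(7, 4, 2)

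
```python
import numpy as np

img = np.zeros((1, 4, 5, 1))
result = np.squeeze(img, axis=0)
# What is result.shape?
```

(4, 5, 1)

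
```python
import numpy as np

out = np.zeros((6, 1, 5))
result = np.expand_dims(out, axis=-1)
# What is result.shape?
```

(6, 1, 5, 1)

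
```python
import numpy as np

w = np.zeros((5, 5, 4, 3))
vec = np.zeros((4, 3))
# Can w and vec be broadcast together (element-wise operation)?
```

Yes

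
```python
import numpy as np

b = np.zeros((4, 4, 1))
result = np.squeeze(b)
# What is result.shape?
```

(4, 4)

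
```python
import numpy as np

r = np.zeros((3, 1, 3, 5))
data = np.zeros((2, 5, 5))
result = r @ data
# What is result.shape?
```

(3, 2, 3, 5)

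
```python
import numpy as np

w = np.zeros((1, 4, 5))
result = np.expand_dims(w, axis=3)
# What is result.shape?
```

(1, 4, 5, 1)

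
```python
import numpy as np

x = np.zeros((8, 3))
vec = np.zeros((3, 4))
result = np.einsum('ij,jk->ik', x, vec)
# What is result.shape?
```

(8, 4)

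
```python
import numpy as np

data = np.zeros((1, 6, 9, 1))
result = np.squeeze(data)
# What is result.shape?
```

(6, 9)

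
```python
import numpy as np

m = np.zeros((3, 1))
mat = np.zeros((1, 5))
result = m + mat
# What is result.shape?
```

(3, 5)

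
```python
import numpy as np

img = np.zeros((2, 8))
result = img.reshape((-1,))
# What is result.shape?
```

(16,)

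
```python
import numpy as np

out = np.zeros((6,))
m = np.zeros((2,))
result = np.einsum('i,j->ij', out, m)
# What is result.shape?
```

(6, 2)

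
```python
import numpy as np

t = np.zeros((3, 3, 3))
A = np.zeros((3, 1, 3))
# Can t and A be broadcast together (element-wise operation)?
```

Yes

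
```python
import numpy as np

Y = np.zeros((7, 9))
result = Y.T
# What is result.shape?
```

(9, 7)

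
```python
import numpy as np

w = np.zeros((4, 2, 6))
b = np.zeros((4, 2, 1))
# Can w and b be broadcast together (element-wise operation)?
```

Yes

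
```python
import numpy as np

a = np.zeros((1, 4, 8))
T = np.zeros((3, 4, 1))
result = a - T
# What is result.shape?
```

(3, 4, 8)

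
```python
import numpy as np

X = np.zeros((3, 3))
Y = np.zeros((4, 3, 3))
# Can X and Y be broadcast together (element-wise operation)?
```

Yes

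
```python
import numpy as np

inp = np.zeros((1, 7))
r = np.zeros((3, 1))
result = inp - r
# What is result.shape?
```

(3, 7)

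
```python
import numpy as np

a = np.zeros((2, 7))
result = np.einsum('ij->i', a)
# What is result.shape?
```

(2,)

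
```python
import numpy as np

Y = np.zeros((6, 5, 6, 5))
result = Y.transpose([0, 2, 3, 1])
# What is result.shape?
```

(6, 6, 5, 5)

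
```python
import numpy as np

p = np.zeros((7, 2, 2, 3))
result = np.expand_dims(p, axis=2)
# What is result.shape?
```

(7, 2, 1, 2, 3)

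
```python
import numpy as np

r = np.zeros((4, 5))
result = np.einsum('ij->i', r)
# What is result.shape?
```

(4,)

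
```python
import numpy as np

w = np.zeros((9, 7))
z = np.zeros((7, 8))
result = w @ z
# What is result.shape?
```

(9, 8)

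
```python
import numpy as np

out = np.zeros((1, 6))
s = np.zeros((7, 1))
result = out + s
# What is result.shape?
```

(7, 6)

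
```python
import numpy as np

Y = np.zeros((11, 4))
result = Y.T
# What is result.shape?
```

(4, 11)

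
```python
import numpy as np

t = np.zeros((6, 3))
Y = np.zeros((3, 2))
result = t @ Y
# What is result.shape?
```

(6, 2)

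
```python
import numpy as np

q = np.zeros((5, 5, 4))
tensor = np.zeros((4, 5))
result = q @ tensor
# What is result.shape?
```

(5, 5, 5)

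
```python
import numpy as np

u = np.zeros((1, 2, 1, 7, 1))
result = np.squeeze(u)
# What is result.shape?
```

(2, 7)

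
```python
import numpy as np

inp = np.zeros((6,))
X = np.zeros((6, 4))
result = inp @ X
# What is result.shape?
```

(4,)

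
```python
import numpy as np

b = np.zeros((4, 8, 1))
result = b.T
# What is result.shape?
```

(1, 8, 4)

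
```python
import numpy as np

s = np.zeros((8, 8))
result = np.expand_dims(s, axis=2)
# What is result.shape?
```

(8, 8, 1)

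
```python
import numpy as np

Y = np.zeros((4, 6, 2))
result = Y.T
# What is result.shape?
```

(2, 6, 4)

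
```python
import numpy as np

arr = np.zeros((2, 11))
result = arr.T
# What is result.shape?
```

(11, 2)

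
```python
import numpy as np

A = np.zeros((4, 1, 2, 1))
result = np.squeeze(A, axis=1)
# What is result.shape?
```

(4, 2, 1)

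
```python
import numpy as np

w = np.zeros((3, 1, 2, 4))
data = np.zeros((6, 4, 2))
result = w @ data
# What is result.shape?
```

(3, 6, 2, 2)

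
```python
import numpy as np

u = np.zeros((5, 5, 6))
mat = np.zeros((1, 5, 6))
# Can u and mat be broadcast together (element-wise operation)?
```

Yes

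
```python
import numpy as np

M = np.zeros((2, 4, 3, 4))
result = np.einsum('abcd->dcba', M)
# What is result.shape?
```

(4, 3, 4, 2)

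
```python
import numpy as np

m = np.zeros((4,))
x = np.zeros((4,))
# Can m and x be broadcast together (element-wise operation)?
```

Yes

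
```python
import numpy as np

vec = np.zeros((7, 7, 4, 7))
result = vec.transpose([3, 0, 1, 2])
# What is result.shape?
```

(7, 7, 7, 4)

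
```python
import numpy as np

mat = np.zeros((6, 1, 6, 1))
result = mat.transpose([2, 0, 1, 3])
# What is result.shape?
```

(6, 6, 1, 1)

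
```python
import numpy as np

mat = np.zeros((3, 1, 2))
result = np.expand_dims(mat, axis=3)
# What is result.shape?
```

(3, 1, 2, 1)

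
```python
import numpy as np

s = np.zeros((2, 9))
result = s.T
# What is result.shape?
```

(9, 2)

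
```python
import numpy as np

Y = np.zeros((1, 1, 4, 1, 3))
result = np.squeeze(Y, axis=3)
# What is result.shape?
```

(1, 1, 4, 3)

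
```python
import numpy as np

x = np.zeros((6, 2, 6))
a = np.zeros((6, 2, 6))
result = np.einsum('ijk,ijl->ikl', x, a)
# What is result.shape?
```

(6, 6, 6)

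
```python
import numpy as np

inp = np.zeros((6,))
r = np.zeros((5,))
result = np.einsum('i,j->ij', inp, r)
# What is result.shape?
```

(6, 5)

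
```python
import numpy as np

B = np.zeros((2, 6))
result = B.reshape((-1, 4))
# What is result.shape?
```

(3, 4)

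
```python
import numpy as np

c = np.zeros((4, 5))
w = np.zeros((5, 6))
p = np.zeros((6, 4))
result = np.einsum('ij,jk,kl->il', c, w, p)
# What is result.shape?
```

(4, 4)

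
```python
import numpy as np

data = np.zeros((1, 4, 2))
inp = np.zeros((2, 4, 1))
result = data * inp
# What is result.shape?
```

(2, 4, 2)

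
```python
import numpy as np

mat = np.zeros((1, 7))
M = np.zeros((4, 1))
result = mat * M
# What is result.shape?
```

(4, 7)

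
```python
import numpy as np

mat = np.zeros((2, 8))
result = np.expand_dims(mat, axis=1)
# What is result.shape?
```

(2, 1, 8)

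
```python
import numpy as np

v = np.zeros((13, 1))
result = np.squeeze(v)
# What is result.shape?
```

(13,)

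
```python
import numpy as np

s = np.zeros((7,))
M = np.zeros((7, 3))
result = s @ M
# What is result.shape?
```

(3,)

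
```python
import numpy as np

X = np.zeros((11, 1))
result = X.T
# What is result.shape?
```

(1, 11)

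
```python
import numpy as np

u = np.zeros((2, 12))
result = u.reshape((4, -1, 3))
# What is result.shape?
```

(4, 2, 3)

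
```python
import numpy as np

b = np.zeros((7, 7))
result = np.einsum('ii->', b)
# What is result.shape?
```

()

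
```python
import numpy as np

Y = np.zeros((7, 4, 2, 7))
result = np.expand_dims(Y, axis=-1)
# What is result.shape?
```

(7, 4, 2, 7, 1)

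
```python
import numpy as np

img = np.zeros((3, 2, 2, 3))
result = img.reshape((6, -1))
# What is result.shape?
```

(6, 6)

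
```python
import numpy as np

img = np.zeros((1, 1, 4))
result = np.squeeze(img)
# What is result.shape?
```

(4,)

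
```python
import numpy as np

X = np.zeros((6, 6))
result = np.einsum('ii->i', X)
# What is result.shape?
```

(6,)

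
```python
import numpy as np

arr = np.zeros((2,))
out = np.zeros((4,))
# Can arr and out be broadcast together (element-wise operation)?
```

No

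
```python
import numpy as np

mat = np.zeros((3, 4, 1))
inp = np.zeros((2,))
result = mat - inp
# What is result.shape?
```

(3, 4, 2)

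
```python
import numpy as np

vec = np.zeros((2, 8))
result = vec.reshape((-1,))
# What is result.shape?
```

(16,)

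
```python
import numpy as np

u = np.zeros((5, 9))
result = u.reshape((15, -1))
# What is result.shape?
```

(15, 3)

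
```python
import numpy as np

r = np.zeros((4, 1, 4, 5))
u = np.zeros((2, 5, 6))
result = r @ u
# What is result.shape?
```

(4, 2, 4, 6)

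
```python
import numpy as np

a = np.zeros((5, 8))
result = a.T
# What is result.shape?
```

(8, 5)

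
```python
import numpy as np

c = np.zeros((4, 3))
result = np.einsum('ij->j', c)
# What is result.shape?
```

(3,)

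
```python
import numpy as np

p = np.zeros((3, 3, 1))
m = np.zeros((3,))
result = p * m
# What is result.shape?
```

(3, 3, 3)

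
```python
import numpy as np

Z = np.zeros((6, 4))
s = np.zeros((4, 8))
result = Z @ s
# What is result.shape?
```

(6, 8)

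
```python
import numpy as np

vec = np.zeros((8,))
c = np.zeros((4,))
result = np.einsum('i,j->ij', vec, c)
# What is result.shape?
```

(8, 4)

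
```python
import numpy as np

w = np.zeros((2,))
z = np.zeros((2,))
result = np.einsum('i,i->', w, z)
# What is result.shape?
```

()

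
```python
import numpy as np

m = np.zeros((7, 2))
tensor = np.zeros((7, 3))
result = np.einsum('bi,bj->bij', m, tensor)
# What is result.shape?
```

(7, 2, 3)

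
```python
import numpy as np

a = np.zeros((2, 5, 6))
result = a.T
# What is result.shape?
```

(6, 5, 2)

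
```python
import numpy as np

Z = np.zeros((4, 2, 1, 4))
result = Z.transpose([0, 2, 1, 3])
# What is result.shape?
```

(4, 1, 2, 4)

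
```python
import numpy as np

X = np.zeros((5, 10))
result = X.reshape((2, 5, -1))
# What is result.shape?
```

(2, 5, 5)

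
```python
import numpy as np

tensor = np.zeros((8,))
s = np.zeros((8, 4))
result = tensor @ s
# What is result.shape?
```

(4,)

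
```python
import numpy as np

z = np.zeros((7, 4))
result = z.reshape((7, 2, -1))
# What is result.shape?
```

(7, 2, 2)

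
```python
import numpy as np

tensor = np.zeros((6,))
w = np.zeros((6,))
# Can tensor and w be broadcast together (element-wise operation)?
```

Yes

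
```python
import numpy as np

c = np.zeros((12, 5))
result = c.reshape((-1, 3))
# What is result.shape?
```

(20, 3)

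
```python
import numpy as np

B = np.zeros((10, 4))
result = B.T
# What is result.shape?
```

(4, 10)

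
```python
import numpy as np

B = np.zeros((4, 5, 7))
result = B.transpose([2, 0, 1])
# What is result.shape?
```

(7, 4, 5)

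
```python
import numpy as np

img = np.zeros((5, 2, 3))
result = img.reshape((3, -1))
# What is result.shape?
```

(3, 10)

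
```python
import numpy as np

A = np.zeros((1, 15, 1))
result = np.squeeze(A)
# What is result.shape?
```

(15,)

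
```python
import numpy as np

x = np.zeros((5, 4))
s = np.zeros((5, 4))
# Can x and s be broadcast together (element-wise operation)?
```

Yes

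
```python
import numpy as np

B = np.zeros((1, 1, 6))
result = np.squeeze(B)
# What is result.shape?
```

(6,)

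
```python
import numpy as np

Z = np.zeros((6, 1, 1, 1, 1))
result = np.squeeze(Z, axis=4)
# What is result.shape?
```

(6, 1, 1, 1)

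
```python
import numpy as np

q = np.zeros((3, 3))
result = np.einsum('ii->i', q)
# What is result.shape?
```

(3,)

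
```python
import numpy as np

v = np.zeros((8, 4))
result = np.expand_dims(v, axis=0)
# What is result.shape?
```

(1, 8, 4)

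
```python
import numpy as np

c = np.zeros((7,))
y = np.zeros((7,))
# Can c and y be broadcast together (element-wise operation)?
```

Yes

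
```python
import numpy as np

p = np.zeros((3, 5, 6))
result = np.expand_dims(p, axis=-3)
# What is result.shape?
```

(3, 1, 5, 6)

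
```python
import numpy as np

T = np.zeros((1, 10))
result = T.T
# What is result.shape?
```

(10, 1)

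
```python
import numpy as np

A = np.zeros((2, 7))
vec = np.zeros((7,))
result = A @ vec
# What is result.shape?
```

(2,)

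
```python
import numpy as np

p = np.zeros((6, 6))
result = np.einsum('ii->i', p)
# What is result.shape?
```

(6,)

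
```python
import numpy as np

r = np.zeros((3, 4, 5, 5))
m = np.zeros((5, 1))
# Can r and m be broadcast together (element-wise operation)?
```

Yes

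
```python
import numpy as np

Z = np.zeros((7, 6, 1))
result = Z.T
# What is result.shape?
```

(1, 6, 7)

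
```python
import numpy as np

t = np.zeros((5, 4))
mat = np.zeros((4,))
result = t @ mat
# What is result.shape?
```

(5,)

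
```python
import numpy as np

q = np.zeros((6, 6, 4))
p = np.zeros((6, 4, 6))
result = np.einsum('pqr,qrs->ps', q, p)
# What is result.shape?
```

(6, 6)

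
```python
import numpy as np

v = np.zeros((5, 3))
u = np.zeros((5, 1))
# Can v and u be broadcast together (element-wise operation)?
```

Yes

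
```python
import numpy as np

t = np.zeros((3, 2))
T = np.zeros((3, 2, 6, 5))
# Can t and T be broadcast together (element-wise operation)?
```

No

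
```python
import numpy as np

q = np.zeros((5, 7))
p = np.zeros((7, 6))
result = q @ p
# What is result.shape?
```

(5, 6)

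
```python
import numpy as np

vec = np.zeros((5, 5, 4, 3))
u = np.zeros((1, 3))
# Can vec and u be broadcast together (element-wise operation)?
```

Yes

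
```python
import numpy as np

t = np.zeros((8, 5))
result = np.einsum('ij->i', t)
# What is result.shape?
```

(8,)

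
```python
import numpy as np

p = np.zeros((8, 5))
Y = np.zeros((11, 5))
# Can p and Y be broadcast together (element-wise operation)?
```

No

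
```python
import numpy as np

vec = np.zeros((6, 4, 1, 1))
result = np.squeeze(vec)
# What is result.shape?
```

(6, 4)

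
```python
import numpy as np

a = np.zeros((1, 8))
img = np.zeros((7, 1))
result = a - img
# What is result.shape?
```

(7, 8)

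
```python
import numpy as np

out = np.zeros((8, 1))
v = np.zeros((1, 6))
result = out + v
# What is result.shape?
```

(8, 6)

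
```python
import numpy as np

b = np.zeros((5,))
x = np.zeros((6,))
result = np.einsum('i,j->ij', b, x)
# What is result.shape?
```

(5, 6)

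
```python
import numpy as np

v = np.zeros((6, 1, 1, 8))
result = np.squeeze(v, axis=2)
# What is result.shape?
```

(6, 1, 8)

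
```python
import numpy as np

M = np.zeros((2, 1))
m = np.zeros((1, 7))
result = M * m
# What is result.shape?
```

(2, 7)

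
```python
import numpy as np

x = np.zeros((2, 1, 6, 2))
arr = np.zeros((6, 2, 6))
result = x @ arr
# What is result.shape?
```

(2, 6, 6, 6)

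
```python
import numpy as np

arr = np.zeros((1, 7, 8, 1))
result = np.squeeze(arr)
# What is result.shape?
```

(7, 8)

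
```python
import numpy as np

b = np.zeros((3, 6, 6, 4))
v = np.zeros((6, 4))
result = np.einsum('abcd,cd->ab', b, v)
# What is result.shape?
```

(3, 6)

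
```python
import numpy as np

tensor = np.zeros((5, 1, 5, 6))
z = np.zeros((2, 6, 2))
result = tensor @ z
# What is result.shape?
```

(5, 2, 5, 2)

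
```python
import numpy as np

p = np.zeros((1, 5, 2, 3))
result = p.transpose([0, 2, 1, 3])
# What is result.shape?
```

(1, 2, 5, 3)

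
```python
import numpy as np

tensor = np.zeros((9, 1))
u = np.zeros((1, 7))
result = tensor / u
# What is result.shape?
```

(9, 7)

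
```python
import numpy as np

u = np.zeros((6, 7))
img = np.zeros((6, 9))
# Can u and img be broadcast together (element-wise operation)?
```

No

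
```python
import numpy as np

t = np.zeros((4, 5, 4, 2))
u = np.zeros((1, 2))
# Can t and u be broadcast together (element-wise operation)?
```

Yes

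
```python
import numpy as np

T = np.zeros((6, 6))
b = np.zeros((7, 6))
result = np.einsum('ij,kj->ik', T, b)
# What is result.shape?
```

(6, 7)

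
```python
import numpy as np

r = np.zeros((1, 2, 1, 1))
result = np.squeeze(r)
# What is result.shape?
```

(2,)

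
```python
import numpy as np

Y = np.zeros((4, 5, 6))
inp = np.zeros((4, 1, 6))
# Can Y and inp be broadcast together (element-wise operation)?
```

Yes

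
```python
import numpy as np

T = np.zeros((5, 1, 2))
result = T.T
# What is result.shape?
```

(2, 1, 5)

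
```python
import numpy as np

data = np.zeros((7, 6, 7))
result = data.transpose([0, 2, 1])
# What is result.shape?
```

(7, 7, 6)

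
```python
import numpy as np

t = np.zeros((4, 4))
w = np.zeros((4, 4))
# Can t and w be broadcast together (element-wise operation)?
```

Yes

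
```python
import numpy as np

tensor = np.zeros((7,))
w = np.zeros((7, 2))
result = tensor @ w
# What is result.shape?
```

(2,)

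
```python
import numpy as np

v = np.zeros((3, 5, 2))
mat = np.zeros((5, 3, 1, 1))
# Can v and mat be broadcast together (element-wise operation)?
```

Yes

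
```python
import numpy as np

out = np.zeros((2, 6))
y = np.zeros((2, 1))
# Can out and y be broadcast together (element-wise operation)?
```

Yes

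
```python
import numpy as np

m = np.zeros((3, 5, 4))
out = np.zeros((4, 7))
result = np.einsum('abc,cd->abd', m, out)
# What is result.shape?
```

(3, 5, 7)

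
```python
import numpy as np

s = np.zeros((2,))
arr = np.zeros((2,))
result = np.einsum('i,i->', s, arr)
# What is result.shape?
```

()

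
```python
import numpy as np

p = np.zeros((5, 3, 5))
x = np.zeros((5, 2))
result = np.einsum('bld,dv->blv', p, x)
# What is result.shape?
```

(5, 3, 2)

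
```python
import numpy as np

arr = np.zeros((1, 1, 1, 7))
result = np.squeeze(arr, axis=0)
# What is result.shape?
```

(1, 1, 7)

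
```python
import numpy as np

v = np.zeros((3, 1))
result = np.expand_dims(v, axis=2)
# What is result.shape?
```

(3, 1, 1)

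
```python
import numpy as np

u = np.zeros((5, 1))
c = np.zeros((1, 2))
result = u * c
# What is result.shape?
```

(5, 2)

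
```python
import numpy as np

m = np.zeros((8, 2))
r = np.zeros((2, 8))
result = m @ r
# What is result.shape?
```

(8, 8)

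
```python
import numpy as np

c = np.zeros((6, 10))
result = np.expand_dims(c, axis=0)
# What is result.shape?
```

(1, 6, 10)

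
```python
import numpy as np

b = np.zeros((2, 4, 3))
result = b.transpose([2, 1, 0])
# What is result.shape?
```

(3, 4, 2)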